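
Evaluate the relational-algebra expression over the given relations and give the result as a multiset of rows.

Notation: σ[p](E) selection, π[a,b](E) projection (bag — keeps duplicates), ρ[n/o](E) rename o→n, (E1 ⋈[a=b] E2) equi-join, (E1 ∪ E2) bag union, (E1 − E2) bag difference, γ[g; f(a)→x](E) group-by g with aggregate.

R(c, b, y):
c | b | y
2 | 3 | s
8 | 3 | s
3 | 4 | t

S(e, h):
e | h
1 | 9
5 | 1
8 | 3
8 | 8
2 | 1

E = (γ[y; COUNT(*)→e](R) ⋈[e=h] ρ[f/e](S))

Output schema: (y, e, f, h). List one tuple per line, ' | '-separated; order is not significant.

Subexpression sizes:
  R → 3
  γ[y; COUNT(*)→e](R) → 2
  S → 5
  ρ[f/e](S) → 5
  (γ[y; COUNT(*)→e](R) ⋈[e=h] ρ[f/e](S)) → 2

== RESULT ==
y | e | f | h
t | 1 | 2 | 1
t | 1 | 5 | 1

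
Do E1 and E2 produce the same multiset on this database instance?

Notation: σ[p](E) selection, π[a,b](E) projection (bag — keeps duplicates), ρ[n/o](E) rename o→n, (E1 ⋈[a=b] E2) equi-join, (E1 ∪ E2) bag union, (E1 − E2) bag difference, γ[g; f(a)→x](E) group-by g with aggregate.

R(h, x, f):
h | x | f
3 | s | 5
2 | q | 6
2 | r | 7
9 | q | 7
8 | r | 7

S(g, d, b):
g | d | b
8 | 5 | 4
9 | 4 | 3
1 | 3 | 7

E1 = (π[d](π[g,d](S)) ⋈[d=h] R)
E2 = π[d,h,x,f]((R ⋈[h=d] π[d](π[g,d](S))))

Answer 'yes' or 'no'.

E1 row counts bottom-up:
  S → 3
  π[g,d](S) → 3
  π[d](π[g,d](S)) → 3
  R → 5
  (π[d](π[g,d](S)) ⋈[d=h] R) → 1
E2 row counts bottom-up:
  R → 5
  S → 3
  π[g,d](S) → 3
  π[d](π[g,d](S)) → 3
  (R ⋈[h=d] π[d](π[g,d](S))) → 1
  π[d,h,x,f]((R ⋈[h=d] π[d](π[g,d](S)))) → 1

E1 and E2 produce the same multiset:
d | h | x | f
3 | 3 | s | 5

yes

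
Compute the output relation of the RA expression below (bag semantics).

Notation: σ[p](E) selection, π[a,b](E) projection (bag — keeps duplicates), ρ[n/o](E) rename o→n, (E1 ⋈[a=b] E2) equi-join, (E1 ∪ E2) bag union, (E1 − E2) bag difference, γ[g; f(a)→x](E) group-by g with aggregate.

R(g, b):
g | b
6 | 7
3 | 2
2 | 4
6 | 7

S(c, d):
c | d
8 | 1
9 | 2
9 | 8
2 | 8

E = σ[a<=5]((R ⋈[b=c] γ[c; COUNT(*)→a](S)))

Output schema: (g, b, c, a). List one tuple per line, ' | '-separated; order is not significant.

Per-node cardinality:
  R → 4
  S → 4
  γ[c; COUNT(*)→a](S) → 3
  (R ⋈[b=c] γ[c; COUNT(*)→a](S)) → 1
  σ[a<=5]((R ⋈[b=c] γ[c; COUNT(*)→a](S))) → 1

== RESULT ==
g | b | c | a
3 | 2 | 2 | 1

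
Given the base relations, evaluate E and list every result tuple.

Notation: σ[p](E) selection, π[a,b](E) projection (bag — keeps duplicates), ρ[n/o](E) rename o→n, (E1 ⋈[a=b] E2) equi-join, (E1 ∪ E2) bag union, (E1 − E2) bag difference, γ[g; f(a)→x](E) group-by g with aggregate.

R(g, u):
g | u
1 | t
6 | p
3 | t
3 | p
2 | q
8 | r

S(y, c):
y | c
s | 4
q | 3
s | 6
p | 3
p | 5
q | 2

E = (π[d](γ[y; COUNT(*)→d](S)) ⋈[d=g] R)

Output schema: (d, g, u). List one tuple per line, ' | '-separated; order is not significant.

Row counts bottom-up:
  S → 6
  γ[y; COUNT(*)→d](S) → 3
  π[d](γ[y; COUNT(*)→d](S)) → 3
  R → 6
  (π[d](γ[y; COUNT(*)→d](S)) ⋈[d=g] R) → 3

== RESULT ==
d | g | u
2 | 2 | q
2 | 2 | q
2 | 2 | q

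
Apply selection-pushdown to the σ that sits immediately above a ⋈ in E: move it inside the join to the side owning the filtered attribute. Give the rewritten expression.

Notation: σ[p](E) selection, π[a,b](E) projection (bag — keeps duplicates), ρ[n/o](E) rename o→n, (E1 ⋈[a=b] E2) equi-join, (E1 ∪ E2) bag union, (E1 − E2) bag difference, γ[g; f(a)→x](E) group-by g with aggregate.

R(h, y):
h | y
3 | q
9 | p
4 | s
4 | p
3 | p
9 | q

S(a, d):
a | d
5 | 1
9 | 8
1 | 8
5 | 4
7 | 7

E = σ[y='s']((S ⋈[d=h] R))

σ filters on y, owned by the right side.
E' = (S ⋈[d=h] σ[y='s'](R))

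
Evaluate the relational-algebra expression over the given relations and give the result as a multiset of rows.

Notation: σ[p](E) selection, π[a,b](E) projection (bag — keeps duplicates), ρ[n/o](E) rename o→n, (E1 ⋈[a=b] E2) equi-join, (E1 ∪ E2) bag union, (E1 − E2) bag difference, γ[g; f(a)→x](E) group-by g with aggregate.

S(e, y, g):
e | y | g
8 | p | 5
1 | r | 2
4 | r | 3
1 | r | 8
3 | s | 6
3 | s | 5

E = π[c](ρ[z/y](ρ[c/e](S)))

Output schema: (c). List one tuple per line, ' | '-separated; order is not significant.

Subexpression sizes:
  S → 6
  ρ[c/e](S) → 6
  ρ[z/y](ρ[c/e](S)) → 6
  π[c](ρ[z/y](ρ[c/e](S))) → 6

== RESULT ==
c
1
1
3
3
4
8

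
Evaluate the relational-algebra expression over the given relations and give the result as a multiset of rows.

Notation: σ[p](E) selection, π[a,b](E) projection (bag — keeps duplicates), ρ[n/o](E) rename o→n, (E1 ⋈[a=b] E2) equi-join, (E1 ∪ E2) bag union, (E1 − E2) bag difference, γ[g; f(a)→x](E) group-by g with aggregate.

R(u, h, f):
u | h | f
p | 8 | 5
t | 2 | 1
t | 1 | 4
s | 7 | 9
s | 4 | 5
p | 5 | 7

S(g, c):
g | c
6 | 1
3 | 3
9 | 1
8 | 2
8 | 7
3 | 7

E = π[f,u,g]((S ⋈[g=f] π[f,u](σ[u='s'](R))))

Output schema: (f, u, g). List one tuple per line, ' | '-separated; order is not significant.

Row counts bottom-up:
  S → 6
  R → 6
  σ[u='s'](R) → 2
  π[f,u](σ[u='s'](R)) → 2
  (S ⋈[g=f] π[f,u](σ[u='s'](R))) → 1
  π[f,u,g]((S ⋈[g=f] π[f,u](σ[u='s'](R)))) → 1

== RESULT ==
f | u | g
9 | s | 9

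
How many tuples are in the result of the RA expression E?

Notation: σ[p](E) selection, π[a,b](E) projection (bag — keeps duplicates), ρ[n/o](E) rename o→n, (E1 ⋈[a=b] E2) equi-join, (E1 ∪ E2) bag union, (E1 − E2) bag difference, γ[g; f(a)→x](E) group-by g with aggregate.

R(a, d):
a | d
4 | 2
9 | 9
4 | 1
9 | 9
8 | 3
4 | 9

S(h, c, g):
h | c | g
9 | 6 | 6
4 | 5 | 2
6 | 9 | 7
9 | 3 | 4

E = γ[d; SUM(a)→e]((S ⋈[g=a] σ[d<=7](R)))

Stepwise |·|:
  S → 4
  R → 6
  σ[d<=7](R) → 3
  (S ⋈[g=a] σ[d<=7](R)) → 2
  γ[d; SUM(a)→e]((S ⋈[g=a] σ[d<=7](R))) → 2

|E| = 2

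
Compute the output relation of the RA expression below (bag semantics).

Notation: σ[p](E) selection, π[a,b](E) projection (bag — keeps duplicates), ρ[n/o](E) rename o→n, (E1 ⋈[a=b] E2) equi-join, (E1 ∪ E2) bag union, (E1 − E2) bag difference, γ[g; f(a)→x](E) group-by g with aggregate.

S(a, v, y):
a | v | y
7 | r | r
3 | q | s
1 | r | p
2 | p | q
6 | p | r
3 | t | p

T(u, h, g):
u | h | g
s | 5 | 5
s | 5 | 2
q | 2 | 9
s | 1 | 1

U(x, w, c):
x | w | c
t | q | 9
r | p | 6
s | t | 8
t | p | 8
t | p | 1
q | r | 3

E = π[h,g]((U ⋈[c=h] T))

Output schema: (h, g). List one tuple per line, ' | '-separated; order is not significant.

Row counts bottom-up:
  U → 6
  T → 4
  (U ⋈[c=h] T) → 1
  π[h,g]((U ⋈[c=h] T)) → 1

== RESULT ==
h | g
1 | 1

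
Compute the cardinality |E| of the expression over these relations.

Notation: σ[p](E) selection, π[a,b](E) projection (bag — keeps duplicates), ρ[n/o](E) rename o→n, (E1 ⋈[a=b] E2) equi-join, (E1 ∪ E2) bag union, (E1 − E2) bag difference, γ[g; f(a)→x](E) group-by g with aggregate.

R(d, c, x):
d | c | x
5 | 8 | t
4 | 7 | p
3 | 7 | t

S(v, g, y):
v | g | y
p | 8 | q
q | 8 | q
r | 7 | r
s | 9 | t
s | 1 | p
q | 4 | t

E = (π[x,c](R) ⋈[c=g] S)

Row counts bottom-up:
  R → 3
  π[x,c](R) → 3
  S → 6
  (π[x,c](R) ⋈[c=g] S) → 4

|E| = 4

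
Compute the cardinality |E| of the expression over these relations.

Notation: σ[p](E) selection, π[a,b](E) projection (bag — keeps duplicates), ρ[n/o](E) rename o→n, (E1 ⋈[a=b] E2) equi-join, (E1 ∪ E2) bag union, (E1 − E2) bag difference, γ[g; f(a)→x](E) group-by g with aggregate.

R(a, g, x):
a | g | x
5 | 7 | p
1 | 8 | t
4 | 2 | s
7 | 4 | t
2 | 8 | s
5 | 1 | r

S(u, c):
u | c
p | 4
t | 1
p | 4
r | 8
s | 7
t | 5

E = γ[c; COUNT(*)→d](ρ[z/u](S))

Stepwise |·|:
  S → 6
  ρ[z/u](S) → 6
  γ[c; COUNT(*)→d](ρ[z/u](S)) → 5

|E| = 5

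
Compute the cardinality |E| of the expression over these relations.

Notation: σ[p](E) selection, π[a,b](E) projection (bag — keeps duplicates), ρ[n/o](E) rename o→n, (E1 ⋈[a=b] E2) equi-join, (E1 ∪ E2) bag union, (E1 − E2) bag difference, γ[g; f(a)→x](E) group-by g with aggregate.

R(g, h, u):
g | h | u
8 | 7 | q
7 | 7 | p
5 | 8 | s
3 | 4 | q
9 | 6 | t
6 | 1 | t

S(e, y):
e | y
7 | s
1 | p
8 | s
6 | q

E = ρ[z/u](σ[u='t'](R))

Stepwise |·|:
  R → 6
  σ[u='t'](R) → 2
  ρ[z/u](σ[u='t'](R)) → 2

|E| = 2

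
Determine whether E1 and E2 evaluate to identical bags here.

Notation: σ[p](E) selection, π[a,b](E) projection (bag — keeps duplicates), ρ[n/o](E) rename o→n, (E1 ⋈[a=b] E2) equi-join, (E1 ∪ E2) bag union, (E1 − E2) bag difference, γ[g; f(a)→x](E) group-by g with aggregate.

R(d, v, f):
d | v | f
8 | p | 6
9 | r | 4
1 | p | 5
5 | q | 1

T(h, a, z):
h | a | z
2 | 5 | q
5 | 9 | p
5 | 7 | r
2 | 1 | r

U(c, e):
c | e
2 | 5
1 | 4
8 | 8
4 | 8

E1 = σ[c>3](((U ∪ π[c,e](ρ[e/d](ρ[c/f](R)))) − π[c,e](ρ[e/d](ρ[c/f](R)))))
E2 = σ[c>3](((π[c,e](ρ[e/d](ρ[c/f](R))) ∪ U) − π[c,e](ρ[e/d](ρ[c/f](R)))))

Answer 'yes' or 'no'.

E1 subexpression sizes:
  U → 4
  R → 4
  ρ[c/f](R) → 4
  ρ[e/d](ρ[c/f](R)) → 4
  π[c,e](ρ[e/d](ρ[c/f](R))) → 4
  (U ∪ π[c,e](ρ[e/d](ρ[c/f](R)))) → 8
  R → 4
  ρ[c/f](R) → 4
  ρ[e/d](ρ[c/f](R)) → 4
  π[c,e](ρ[e/d](ρ[c/f](R))) → 4
  ((U ∪ π[c,e](ρ[e/d](ρ[c/f](R)))) − π[c,e](ρ[e/d](ρ[c/f](R)))) → 4
  σ[c>3](((U ∪ π[c,e](ρ[e/d](ρ[c/f](R)))) − π[c,e](ρ[e/d](ρ[c/f](R))))) → 2
E2 subexpression sizes:
  R → 4
  ρ[c/f](R) → 4
  ρ[e/d](ρ[c/f](R)) → 4
  π[c,e](ρ[e/d](ρ[c/f](R))) → 4
  U → 4
  (π[c,e](ρ[e/d](ρ[c/f](R))) ∪ U) → 8
  R → 4
  ρ[c/f](R) → 4
  ρ[e/d](ρ[c/f](R)) → 4
  π[c,e](ρ[e/d](ρ[c/f](R))) → 4
  ((π[c,e](ρ[e/d](ρ[c/f](R))) ∪ U) − π[c,e](ρ[e/d](ρ[c/f](R)))) → 4
  σ[c>3](((π[c,e](ρ[e/d](ρ[c/f](R))) ∪ U) − π[c,e](ρ[e/d](ρ[c/f](R))))) → 2

E1 and E2 produce the same multiset:
c | e
4 | 8
8 | 8

yes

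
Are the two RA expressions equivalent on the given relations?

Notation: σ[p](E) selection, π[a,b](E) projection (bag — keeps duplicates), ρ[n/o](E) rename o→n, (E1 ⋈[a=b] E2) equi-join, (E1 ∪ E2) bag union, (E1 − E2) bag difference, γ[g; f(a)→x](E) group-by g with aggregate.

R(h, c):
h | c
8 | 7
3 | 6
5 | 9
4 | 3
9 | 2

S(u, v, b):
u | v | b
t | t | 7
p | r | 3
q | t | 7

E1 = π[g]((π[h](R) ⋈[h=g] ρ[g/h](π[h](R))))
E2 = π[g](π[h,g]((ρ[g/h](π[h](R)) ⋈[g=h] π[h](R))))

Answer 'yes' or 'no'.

E1 per-node cardinality:
  R → 5
  π[h](R) → 5
  R → 5
  π[h](R) → 5
  ρ[g/h](π[h](R)) → 5
  (π[h](R) ⋈[h=g] ρ[g/h](π[h](R))) → 5
  π[g]((π[h](R) ⋈[h=g] ρ[g/h](π[h](R)))) → 5
E2 per-node cardinality:
  R → 5
  π[h](R) → 5
  ρ[g/h](π[h](R)) → 5
  R → 5
  π[h](R) → 5
  (ρ[g/h](π[h](R)) ⋈[g=h] π[h](R)) → 5
  π[h,g]((ρ[g/h](π[h](R)) ⋈[g=h] π[h](R))) → 5
  π[g](π[h,g]((ρ[g/h](π[h](R)) ⋈[g=h] π[h](R)))) → 5

E1 and E2 produce the same multiset:
g
3
4
5
8
9

yes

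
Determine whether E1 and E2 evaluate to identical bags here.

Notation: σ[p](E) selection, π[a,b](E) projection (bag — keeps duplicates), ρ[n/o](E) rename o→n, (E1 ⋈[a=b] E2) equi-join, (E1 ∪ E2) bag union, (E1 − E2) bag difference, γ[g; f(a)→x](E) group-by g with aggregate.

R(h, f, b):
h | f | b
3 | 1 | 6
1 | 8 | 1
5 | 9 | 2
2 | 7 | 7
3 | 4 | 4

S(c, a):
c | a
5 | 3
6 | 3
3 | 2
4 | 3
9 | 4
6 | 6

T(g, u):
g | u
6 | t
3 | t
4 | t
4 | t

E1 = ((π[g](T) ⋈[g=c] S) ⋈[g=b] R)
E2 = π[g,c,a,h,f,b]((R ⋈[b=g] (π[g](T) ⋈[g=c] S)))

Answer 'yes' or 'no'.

E1 subexpression sizes:
  T → 4
  π[g](T) → 4
  S → 6
  (π[g](T) ⋈[g=c] S) → 5
  R → 5
  ((π[g](T) ⋈[g=c] S) ⋈[g=b] R) → 4
E2 subexpression sizes:
  R → 5
  T → 4
  π[g](T) → 4
  S → 6
  (π[g](T) ⋈[g=c] S) → 5
  (R ⋈[b=g] (π[g](T) ⋈[g=c] S)) → 4
  π[g,c,a,h,f,b]((R ⋈[b=g] (π[g](T) ⋈[g=c] S))) → 4

E1 and E2 produce the same multiset:
g | c | a | h | f | b
4 | 4 | 3 | 3 | 4 | 4
4 | 4 | 3 | 3 | 4 | 4
6 | 6 | 3 | 3 | 1 | 6
6 | 6 | 6 | 3 | 1 | 6

yes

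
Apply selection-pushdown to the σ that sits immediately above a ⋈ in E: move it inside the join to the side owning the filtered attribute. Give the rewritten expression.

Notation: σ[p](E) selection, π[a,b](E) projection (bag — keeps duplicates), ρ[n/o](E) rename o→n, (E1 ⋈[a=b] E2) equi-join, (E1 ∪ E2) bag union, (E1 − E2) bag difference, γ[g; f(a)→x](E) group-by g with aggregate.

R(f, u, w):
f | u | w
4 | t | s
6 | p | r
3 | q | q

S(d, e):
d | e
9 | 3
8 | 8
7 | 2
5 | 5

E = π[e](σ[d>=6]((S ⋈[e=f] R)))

σ filters on d, owned by the left side.
E' = π[e]((σ[d>=6](S) ⋈[e=f] R))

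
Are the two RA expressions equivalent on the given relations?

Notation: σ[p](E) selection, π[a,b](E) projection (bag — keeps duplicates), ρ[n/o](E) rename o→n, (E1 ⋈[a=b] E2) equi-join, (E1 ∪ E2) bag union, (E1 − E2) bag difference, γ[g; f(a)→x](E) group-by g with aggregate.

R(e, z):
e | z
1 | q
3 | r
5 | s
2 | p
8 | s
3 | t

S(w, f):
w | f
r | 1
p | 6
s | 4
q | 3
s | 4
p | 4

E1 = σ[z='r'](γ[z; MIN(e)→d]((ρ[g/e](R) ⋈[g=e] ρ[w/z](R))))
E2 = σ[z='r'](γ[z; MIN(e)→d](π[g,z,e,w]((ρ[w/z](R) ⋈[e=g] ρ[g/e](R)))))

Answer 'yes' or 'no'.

E1 per-node cardinality:
  R → 6
  ρ[g/e](R) → 6
  R → 6
  ρ[w/z](R) → 6
  (ρ[g/e](R) ⋈[g=e] ρ[w/z](R)) → 8
  γ[z; MIN(e)→d]((ρ[g/e](R) ⋈[g=e] ρ[w/z](R))) → 5
  σ[z='r'](γ[z; MIN(e)→d]((ρ[g/e](R) ⋈[g=e] ρ[w/z](R)))) → 1
E2 per-node cardinality:
  R → 6
  ρ[w/z](R) → 6
  R → 6
  ρ[g/e](R) → 6
  (ρ[w/z](R) ⋈[e=g] ρ[g/e](R)) → 8
  π[g,z,e,w]((ρ[w/z](R) ⋈[e=g] ρ[g/e](R))) → 8
  γ[z; MIN(e)→d](π[g,z,e,w]((ρ[w/z](R) ⋈[e=g] ρ[g/e](R)))) → 5
  σ[z='r'](γ[z; MIN(e)→d](π[g,z,e,w]((ρ[w/z](R) ⋈[e=g] ρ[g/e](R))))) → 1

E1 and E2 produce the same multiset:
z | d
r | 3

yes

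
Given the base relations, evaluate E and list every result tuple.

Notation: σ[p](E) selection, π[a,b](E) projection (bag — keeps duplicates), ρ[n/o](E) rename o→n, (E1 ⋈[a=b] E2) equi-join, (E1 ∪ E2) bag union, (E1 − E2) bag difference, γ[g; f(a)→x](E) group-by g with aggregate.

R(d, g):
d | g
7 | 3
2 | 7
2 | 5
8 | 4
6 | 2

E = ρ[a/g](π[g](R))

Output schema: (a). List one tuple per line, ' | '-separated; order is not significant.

Subexpression sizes:
  R → 5
  π[g](R) → 5
  ρ[a/g](π[g](R)) → 5

== RESULT ==
a
2
3
4
5
7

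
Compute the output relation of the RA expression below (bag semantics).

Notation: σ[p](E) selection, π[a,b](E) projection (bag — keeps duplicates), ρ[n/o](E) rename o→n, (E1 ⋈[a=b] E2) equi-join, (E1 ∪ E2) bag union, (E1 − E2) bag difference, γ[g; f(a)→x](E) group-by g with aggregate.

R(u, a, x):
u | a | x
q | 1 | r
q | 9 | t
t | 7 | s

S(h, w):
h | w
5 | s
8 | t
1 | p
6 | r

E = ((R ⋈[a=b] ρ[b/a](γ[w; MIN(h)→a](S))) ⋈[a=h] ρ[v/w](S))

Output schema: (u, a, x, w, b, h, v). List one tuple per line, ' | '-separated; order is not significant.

Per-node cardinality:
  R → 3
  S → 4
  γ[w; MIN(h)→a](S) → 4
  ρ[b/a](γ[w; MIN(h)→a](S)) → 4
  (R ⋈[a=b] ρ[b/a](γ[w; MIN(h)→a](S))) → 1
  S → 4
  ρ[v/w](S) → 4
  ((R ⋈[a=b] ρ[b/a](γ[w; MIN(h)→a](S))) ⋈[a=h] ρ[v/w](S)) → 1

== RESULT ==
u | a | x | w | b | h | v
q | 1 | r | p | 1 | 1 | p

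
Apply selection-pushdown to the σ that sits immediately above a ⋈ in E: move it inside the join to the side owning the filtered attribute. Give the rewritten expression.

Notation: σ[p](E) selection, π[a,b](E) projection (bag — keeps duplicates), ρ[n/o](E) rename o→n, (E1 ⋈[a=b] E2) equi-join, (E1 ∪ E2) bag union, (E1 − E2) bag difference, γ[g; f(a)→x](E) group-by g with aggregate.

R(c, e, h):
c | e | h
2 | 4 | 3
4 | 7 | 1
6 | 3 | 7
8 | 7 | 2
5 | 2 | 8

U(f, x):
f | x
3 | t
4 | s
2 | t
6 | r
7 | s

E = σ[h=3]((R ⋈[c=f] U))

σ filters on h, owned by the left side.
E' = (σ[h=3](R) ⋈[c=f] U)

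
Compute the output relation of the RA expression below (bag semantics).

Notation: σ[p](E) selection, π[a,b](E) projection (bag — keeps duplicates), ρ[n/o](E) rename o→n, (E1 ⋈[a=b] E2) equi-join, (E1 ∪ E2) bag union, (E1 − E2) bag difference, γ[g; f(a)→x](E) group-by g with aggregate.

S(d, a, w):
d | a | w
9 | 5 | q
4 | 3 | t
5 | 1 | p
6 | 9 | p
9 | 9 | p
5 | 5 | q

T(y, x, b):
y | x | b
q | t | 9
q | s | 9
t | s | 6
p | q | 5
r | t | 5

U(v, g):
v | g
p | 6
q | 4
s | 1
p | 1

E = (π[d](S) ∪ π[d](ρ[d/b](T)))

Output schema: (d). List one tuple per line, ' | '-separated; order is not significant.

Subexpression sizes:
  S → 6
  π[d](S) → 6
  T → 5
  ρ[d/b](T) → 5
  π[d](ρ[d/b](T)) → 5
  (π[d](S) ∪ π[d](ρ[d/b](T))) → 11

== RESULT ==
d
4
5
5
5
5
6
6
9
9
9
9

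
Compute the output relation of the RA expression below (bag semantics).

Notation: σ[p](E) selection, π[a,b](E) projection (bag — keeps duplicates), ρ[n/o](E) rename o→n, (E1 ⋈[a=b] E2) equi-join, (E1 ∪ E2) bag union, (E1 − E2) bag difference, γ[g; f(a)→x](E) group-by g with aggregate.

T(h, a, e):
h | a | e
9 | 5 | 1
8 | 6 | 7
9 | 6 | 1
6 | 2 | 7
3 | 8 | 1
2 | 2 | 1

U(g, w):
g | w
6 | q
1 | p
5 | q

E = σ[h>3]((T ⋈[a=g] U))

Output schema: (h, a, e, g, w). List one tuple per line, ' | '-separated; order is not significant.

Per-node cardinality:
  T → 6
  U → 3
  (T ⋈[a=g] U) → 3
  σ[h>3]((T ⋈[a=g] U)) → 3

== RESULT ==
h | a | e | g | w
8 | 6 | 7 | 6 | q
9 | 5 | 1 | 5 | q
9 | 6 | 1 | 6 | q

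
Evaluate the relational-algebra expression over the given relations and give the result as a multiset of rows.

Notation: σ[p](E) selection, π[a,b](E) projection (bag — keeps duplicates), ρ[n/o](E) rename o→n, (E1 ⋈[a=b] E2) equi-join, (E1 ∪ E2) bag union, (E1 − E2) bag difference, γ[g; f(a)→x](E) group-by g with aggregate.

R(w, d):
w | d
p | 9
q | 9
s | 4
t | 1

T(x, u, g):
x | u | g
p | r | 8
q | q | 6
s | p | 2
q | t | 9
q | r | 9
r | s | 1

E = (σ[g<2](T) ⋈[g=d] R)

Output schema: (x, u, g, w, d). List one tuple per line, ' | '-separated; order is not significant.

Per-node cardinality:
  T → 6
  σ[g<2](T) → 1
  R → 4
  (σ[g<2](T) ⋈[g=d] R) → 1

== RESULT ==
x | u | g | w | d
r | s | 1 | t | 1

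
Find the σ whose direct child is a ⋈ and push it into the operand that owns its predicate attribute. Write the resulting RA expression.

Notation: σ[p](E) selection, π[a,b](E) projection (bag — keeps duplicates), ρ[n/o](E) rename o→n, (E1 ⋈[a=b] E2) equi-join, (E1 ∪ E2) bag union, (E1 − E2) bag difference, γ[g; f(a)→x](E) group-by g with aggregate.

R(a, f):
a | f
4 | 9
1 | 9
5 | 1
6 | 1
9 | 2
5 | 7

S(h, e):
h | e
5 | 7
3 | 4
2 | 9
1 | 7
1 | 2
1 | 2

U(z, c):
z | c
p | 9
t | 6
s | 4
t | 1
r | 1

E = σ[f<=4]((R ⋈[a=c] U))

σ filters on f, owned by the left side.
E' = (σ[f<=4](R) ⋈[a=c] U)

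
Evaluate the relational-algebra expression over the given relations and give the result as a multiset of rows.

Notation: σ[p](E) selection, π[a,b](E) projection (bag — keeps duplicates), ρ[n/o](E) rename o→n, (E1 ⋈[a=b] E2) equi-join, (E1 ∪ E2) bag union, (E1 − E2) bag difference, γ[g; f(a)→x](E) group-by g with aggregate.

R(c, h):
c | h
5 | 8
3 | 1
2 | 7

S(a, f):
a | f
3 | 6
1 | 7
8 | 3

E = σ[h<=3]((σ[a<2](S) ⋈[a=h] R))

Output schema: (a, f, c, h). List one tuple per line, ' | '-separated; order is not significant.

Subexpression sizes:
  S → 3
  σ[a<2](S) → 1
  R → 3
  (σ[a<2](S) ⋈[a=h] R) → 1
  σ[h<=3]((σ[a<2](S) ⋈[a=h] R)) → 1

== RESULT ==
a | f | c | h
1 | 7 | 3 | 1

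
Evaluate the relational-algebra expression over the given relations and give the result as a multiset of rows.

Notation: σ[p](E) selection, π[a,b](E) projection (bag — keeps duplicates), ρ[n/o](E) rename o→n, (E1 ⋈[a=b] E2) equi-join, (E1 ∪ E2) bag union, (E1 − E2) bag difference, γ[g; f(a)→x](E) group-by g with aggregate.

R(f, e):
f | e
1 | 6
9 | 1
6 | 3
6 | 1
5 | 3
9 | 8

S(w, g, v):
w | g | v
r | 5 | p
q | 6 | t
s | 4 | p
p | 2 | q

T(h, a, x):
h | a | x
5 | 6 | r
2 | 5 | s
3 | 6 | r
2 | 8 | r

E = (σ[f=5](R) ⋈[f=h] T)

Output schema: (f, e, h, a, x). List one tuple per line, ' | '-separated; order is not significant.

Per-node cardinality:
  R → 6
  σ[f=5](R) → 1
  T → 4
  (σ[f=5](R) ⋈[f=h] T) → 1

== RESULT ==
f | e | h | a | x
5 | 3 | 5 | 6 | r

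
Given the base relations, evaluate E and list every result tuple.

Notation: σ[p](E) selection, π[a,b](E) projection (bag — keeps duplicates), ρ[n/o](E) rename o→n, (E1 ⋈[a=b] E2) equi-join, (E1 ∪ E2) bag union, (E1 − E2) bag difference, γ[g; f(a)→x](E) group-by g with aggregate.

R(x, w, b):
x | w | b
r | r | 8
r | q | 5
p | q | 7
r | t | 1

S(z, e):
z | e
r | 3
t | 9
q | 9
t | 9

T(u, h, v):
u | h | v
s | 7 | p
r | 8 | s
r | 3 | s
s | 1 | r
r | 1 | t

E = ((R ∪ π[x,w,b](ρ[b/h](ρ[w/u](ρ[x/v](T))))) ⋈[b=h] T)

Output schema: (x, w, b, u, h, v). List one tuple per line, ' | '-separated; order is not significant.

Per-node cardinality:
  R → 4
  T → 5
  ρ[x/v](T) → 5
  ρ[w/u](ρ[x/v](T)) → 5
  ρ[b/h](ρ[w/u](ρ[x/v](T))) → 5
  π[x,w,b](ρ[b/h](ρ[w/u](ρ[x/v](T)))) → 5
  (R ∪ π[x,w,b](ρ[b/h](ρ[w/u](ρ[x/v](T))))) → 9
  T → 5
  ((R ∪ π[x,w,b](ρ[b/h](ρ[w/u](ρ[x/v](T))))) ⋈[b=h] T) → 11

== RESULT ==
x | w | b | u | h | v
p | q | 7 | s | 7 | p
p | s | 7 | s | 7 | p
r | r | 8 | r | 8 | s
r | s | 1 | r | 1 | t
r | s | 1 | s | 1 | r
r | t | 1 | r | 1 | t
r | t | 1 | s | 1 | r
s | r | 3 | r | 3 | s
s | r | 8 | r | 8 | s
t | r | 1 | r | 1 | t
t | r | 1 | s | 1 | r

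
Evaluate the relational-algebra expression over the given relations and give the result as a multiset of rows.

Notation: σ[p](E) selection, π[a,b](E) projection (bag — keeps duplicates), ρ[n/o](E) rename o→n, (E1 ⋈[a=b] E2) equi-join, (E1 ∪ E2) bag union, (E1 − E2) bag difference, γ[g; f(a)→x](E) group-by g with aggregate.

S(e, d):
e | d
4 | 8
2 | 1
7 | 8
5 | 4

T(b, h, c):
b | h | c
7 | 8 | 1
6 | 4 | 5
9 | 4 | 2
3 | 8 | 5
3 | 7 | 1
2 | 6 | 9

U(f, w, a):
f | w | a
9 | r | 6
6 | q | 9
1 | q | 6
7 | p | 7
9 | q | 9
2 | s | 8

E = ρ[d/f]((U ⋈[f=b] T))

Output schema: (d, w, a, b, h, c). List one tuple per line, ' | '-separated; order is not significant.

Row counts bottom-up:
  U → 6
  T → 6
  (U ⋈[f=b] T) → 5
  ρ[d/f]((U ⋈[f=b] T)) → 5

== RESULT ==
d | w | a | b | h | c
2 | s | 8 | 2 | 6 | 9
6 | q | 9 | 6 | 4 | 5
7 | p | 7 | 7 | 8 | 1
9 | q | 9 | 9 | 4 | 2
9 | r | 6 | 9 | 4 | 2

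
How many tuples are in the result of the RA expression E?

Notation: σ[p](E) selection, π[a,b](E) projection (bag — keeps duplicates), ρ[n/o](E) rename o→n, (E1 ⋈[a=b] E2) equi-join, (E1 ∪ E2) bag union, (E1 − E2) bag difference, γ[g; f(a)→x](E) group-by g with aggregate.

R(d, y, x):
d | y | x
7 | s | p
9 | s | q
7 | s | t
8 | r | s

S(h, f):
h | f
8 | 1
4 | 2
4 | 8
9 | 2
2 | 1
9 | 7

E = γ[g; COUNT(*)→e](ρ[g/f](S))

Stepwise |·|:
  S → 6
  ρ[g/f](S) → 6
  γ[g; COUNT(*)→e](ρ[g/f](S)) → 4

|E| = 4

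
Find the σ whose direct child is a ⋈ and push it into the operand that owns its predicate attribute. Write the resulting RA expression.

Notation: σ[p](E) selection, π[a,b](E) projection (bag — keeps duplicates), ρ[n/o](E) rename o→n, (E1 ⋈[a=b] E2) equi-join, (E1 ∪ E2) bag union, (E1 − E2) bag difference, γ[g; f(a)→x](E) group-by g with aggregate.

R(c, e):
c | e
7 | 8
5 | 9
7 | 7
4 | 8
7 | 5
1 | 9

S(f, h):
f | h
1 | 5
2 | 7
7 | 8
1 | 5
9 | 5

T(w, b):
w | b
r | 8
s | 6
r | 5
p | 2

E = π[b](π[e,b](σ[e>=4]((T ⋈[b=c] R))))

σ filters on e, owned by the right side.
E' = π[b](π[e,b]((T ⋈[b=c] σ[e>=4](R))))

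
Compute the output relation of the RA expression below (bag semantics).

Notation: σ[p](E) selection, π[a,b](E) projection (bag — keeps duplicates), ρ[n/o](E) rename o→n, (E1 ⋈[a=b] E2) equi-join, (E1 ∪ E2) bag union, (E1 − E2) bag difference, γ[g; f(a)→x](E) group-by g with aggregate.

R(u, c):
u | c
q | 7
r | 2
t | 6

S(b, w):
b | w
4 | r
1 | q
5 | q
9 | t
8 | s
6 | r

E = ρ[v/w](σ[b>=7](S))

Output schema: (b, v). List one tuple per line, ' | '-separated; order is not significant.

Per-node cardinality:
  S → 6
  σ[b>=7](S) → 2
  ρ[v/w](σ[b>=7](S)) → 2

== RESULT ==
b | v
8 | s
9 | t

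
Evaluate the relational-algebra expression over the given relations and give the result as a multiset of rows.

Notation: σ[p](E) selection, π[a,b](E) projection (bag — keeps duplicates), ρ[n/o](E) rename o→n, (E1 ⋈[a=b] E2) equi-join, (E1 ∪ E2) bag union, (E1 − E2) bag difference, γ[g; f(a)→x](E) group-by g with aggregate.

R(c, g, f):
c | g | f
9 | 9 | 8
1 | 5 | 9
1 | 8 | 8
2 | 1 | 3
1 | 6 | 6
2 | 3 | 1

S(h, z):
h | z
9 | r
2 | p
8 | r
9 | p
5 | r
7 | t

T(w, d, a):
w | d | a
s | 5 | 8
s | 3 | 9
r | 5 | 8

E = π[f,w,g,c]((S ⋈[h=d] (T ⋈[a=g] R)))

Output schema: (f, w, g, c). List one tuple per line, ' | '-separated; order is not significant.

Per-node cardinality:
  S → 6
  T → 3
  R → 6
  (T ⋈[a=g] R) → 3
  (S ⋈[h=d] (T ⋈[a=g] R)) → 2
  π[f,w,g,c]((S ⋈[h=d] (T ⋈[a=g] R))) → 2

== RESULT ==
f | w | g | c
8 | r | 8 | 1
8 | s | 8 | 1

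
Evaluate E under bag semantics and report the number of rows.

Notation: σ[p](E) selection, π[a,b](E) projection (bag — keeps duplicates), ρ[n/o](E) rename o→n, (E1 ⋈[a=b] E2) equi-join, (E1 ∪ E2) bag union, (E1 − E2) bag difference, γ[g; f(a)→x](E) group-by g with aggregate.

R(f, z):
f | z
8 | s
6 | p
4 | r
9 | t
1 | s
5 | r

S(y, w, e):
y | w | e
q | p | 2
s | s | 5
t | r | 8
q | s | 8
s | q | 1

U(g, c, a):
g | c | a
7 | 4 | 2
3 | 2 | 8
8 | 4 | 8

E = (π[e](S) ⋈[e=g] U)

Stepwise |·|:
  S → 5
  π[e](S) → 5
  U → 3
  (π[e](S) ⋈[e=g] U) → 2

|E| = 2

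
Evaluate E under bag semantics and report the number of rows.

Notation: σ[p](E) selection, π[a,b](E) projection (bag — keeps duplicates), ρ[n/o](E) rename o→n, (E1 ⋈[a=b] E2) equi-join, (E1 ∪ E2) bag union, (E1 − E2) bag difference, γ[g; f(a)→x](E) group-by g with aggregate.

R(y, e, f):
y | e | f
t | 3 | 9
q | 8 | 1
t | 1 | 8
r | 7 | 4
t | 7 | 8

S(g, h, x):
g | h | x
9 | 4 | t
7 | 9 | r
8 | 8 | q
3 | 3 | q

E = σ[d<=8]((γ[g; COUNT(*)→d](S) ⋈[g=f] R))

Row counts bottom-up:
  S → 4
  γ[g; COUNT(*)→d](S) → 4
  R → 5
  (γ[g; COUNT(*)→d](S) ⋈[g=f] R) → 3
  σ[d<=8]((γ[g; COUNT(*)→d](S) ⋈[g=f] R)) → 3

|E| = 3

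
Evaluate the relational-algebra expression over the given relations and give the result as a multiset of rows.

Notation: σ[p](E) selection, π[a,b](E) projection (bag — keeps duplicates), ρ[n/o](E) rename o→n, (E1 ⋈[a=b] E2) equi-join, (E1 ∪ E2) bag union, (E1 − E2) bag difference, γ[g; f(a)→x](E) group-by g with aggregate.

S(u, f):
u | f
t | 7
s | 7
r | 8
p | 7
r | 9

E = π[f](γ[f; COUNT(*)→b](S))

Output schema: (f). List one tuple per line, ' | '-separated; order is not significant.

Subexpression sizes:
  S → 5
  γ[f; COUNT(*)→b](S) → 3
  π[f](γ[f; COUNT(*)→b](S)) → 3

== RESULT ==
f
7
8
9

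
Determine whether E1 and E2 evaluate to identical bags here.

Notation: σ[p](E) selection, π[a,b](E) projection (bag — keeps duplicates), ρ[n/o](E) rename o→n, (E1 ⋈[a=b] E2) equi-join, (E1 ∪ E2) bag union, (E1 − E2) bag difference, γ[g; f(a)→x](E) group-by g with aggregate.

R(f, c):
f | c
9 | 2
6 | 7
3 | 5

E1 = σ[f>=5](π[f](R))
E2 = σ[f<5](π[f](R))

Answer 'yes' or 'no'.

E1 per-node cardinality:
  R → 3
  π[f](R) → 3
  σ[f>=5](π[f](R)) → 2
E2 per-node cardinality:
  R → 3
  π[f](R) → 3
  σ[f<5](π[f](R)) → 1

E1 result:
f
6
9
E2 result:
f
3
Witness: (6,) appears 1× in E1 but 0× in E2.

no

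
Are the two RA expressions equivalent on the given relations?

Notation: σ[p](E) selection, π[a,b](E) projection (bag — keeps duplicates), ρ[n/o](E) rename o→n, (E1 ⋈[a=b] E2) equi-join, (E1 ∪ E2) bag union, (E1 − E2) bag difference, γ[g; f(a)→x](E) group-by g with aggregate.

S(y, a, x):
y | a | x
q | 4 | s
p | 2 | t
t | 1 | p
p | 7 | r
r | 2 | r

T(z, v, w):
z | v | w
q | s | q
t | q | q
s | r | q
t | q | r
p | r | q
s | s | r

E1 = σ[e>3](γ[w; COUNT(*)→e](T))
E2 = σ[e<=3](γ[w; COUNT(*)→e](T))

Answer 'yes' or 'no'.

E1 row counts bottom-up:
  T → 6
  γ[w; COUNT(*)→e](T) → 2
  σ[e>3](γ[w; COUNT(*)→e](T)) → 1
E2 row counts bottom-up:
  T → 6
  γ[w; COUNT(*)→e](T) → 2
  σ[e<=3](γ[w; COUNT(*)→e](T)) → 1

E1 result:
w | e
q | 4
E2 result:
w | e
r | 2
Witness: ('q', 4) appears 1× in E1 but 0× in E2.

no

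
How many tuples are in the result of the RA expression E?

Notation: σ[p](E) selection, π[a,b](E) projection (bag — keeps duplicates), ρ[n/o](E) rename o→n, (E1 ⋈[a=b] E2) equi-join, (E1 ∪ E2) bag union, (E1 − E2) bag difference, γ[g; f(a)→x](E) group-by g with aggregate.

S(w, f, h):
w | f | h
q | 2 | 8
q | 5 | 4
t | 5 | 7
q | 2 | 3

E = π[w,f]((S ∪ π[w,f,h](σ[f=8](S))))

Row counts bottom-up:
  S → 4
  S → 4
  σ[f=8](S) → 0
  π[w,f,h](σ[f=8](S)) → 0
  (S ∪ π[w,f,h](σ[f=8](S))) → 4
  π[w,f]((S ∪ π[w,f,h](σ[f=8](S)))) → 4

|E| = 4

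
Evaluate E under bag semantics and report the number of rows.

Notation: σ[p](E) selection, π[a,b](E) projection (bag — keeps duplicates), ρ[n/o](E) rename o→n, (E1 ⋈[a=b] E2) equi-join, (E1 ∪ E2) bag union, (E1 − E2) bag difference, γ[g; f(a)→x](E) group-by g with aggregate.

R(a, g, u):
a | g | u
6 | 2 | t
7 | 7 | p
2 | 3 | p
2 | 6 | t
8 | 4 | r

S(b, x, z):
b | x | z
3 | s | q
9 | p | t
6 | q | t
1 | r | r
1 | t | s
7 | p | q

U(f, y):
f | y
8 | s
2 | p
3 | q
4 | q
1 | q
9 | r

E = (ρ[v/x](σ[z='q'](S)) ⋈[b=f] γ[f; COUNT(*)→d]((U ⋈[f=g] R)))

Stepwise |·|:
  S → 6
  σ[z='q'](S) → 2
  ρ[v/x](σ[z='q'](S)) → 2
  U → 6
  R → 5
  (U ⋈[f=g] R) → 3
  γ[f; COUNT(*)→d]((U ⋈[f=g] R)) → 3
  (ρ[v/x](σ[z='q'](S)) ⋈[b=f] γ[f; COUNT(*)→d]((U ⋈[f=g] R))) → 1

|E| = 1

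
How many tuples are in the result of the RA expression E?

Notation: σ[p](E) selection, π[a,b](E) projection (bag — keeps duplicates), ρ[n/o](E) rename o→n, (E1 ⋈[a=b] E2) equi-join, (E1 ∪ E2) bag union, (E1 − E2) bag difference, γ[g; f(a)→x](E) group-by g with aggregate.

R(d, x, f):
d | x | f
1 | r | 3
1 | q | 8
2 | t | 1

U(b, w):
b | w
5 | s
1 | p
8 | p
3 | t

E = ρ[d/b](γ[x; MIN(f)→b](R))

Stepwise |·|:
  R → 3
  γ[x; MIN(f)→b](R) → 3
  ρ[d/b](γ[x; MIN(f)→b](R)) → 3

|E| = 3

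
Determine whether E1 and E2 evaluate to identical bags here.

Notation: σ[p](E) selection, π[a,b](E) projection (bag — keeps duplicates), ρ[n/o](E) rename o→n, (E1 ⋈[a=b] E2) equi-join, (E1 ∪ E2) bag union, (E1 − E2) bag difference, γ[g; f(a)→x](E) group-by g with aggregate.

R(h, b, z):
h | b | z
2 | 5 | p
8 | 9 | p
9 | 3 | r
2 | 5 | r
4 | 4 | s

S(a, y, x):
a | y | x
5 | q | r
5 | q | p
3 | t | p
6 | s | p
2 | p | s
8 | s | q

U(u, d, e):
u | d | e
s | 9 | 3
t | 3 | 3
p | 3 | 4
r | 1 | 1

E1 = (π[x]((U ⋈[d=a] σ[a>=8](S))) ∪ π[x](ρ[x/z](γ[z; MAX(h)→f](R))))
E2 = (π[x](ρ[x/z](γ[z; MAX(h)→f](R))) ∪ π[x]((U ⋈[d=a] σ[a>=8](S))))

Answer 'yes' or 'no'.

E1 stepwise |·|:
  U → 4
  S → 6
  σ[a>=8](S) → 1
  (U ⋈[d=a] σ[a>=8](S)) → 0
  π[x]((U ⋈[d=a] σ[a>=8](S))) → 0
  R → 5
  γ[z; MAX(h)→f](R) → 3
  ρ[x/z](γ[z; MAX(h)→f](R)) → 3
  π[x](ρ[x/z](γ[z; MAX(h)→f](R))) → 3
  (π[x]((U ⋈[d=a] σ[a>=8](S))) ∪ π[x](ρ[x/z](γ[z; MAX(h)→f](R)))) → 3
E2 stepwise |·|:
  R → 5
  γ[z; MAX(h)→f](R) → 3
  ρ[x/z](γ[z; MAX(h)→f](R)) → 3
  π[x](ρ[x/z](γ[z; MAX(h)→f](R))) → 3
  U → 4
  S → 6
  σ[a>=8](S) → 1
  (U ⋈[d=a] σ[a>=8](S)) → 0
  π[x]((U ⋈[d=a] σ[a>=8](S))) → 0
  (π[x](ρ[x/z](γ[z; MAX(h)→f](R))) ∪ π[x]((U ⋈[d=a] σ[a>=8](S)))) → 3

E1 and E2 produce the same multiset:
x
p
r
s

yes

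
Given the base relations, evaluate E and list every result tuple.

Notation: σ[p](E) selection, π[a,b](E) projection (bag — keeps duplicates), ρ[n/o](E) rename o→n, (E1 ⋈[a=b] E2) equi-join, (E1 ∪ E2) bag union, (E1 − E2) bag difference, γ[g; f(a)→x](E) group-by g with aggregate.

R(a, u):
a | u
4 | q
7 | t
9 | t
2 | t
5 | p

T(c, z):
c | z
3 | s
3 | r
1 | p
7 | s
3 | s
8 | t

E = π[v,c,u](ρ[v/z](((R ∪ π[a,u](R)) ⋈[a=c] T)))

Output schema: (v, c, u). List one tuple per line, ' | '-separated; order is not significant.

Per-node cardinality:
  R → 5
  R → 5
  π[a,u](R) → 5
  (R ∪ π[a,u](R)) → 10
  T → 6
  ((R ∪ π[a,u](R)) ⋈[a=c] T) → 2
  ρ[v/z](((R ∪ π[a,u](R)) ⋈[a=c] T)) → 2
  π[v,c,u](ρ[v/z](((R ∪ π[a,u](R)) ⋈[a=c] T))) → 2

== RESULT ==
v | c | u
s | 7 | t
s | 7 | t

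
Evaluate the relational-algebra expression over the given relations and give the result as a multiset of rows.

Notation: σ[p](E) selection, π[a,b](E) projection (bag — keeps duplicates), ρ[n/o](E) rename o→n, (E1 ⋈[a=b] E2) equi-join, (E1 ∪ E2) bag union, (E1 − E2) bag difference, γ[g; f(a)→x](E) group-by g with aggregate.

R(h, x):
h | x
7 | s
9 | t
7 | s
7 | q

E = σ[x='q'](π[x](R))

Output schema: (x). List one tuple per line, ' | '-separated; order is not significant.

Per-node cardinality:
  R → 4
  π[x](R) → 4
  σ[x='q'](π[x](R)) → 1

== RESULT ==
x
q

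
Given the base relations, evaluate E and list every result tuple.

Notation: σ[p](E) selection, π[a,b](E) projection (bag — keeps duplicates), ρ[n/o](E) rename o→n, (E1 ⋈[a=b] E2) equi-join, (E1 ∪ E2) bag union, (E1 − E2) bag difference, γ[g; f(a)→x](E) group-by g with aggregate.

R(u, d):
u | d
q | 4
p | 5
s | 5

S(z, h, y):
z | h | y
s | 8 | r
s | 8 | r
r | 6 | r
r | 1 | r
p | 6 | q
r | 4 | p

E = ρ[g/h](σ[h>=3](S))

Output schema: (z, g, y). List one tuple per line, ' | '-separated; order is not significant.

Per-node cardinality:
  S → 6
  σ[h>=3](S) → 5
  ρ[g/h](σ[h>=3](S)) → 5

== RESULT ==
z | g | y
p | 6 | q
r | 4 | p
r | 6 | r
s | 8 | r
s | 8 | r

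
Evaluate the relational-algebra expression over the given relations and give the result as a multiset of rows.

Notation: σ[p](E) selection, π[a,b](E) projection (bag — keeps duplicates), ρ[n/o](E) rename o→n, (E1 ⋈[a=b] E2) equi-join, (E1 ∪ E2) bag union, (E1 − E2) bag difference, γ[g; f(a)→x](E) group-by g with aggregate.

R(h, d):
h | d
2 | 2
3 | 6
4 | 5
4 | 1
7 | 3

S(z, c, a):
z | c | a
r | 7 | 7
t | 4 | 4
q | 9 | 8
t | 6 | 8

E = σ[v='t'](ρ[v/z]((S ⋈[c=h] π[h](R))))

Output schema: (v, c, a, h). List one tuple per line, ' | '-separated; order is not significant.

Per-node cardinality:
  S → 4
  R → 5
  π[h](R) → 5
  (S ⋈[c=h] π[h](R)) → 3
  ρ[v/z]((S ⋈[c=h] π[h](R))) → 3
  σ[v='t'](ρ[v/z]((S ⋈[c=h] π[h](R)))) → 2

== RESULT ==
v | c | a | h
t | 4 | 4 | 4
t | 4 | 4 | 4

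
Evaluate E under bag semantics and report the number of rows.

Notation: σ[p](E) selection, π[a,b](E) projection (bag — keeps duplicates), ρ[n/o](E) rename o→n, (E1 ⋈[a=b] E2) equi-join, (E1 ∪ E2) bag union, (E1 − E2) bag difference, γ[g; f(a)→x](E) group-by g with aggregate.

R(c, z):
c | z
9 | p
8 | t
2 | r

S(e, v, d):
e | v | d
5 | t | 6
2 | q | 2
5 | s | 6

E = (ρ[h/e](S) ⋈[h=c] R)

Row counts bottom-up:
  S → 3
  ρ[h/e](S) → 3
  R → 3
  (ρ[h/e](S) ⋈[h=c] R) → 1

|E| = 1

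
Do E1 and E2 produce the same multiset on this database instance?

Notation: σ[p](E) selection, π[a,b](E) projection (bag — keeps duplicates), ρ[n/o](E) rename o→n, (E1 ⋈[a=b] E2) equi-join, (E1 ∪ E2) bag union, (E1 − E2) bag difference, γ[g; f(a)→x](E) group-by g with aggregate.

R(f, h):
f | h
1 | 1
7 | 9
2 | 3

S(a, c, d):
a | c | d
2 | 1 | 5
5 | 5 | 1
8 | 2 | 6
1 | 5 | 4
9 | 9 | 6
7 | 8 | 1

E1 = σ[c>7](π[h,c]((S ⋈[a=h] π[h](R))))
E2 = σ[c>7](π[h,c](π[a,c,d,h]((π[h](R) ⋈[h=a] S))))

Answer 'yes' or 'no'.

E1 row counts bottom-up:
  S → 6
  R → 3
  π[h](R) → 3
  (S ⋈[a=h] π[h](R)) → 2
  π[h,c]((S ⋈[a=h] π[h](R))) → 2
  σ[c>7](π[h,c]((S ⋈[a=h] π[h](R)))) → 1
E2 row counts bottom-up:
  R → 3
  π[h](R) → 3
  S → 6
  (π[h](R) ⋈[h=a] S) → 2
  π[a,c,d,h]((π[h](R) ⋈[h=a] S)) → 2
  π[h,c](π[a,c,d,h]((π[h](R) ⋈[h=a] S))) → 2
  σ[c>7](π[h,c](π[a,c,d,h]((π[h](R) ⋈[h=a] S)))) → 1

E1 and E2 produce the same multiset:
h | c
9 | 9

yes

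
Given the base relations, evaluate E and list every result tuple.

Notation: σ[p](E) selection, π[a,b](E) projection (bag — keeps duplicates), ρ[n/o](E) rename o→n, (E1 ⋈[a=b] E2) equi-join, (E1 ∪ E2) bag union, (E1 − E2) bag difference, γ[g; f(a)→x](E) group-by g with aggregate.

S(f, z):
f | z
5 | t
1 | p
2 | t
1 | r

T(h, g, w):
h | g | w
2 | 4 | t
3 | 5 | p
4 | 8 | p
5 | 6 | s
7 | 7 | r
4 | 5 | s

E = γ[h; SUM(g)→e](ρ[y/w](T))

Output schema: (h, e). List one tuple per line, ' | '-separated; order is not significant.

Per-node cardinality:
  T → 6
  ρ[y/w](T) → 6
  γ[h; SUM(g)→e](ρ[y/w](T)) → 5

== RESULT ==
h | e
2 | 4
3 | 5
4 | 13
5 | 6
7 | 7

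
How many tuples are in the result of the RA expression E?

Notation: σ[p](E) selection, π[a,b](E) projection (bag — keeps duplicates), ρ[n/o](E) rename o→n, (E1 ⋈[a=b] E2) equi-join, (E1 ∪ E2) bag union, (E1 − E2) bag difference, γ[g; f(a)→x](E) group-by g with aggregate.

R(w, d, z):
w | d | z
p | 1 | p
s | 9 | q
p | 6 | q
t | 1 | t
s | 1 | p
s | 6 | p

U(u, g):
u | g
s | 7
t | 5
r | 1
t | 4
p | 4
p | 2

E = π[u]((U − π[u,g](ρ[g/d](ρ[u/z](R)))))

Per-node cardinality:
  U → 6
  R → 6
  ρ[u/z](R) → 6
  ρ[g/d](ρ[u/z](R)) → 6
  π[u,g](ρ[g/d](ρ[u/z](R))) → 6
  (U − π[u,g](ρ[g/d](ρ[u/z](R)))) → 6
  π[u]((U − π[u,g](ρ[g/d](ρ[u/z](R))))) → 6

|E| = 6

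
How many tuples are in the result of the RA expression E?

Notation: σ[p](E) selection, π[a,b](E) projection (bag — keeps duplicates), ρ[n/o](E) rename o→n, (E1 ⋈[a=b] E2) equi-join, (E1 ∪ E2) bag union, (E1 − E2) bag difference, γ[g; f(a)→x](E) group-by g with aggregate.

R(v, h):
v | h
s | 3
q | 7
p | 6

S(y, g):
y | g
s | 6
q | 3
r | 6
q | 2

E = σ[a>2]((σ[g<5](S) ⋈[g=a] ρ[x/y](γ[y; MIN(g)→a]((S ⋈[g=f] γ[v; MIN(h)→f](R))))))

Subexpression sizes:
  S → 4
  σ[g<5](S) → 2
  S → 4
  R → 3
  γ[v; MIN(h)→f](R) → 3
  (S ⋈[g=f] γ[v; MIN(h)→f](R)) → 3
  γ[y; MIN(g)→a]((S ⋈[g=f] γ[v; MIN(h)→f](R))) → 3
  ρ[x/y](γ[y; MIN(g)→a]((S ⋈[g=f] γ[v; MIN(h)→f](R)))) → 3
  (σ[g<5](S) ⋈[g=a] ρ[x/y](γ[y; MIN(g)→a]((S ⋈[g=f] γ[v; MIN(h)→f](R))))) → 1
  σ[a>2]((σ[g<5](S) ⋈[g=a] ρ[x/y](γ[y; MIN(g)→a]((S ⋈[g=f] γ[v; MIN(h)→f](R)))))) → 1

|E| = 1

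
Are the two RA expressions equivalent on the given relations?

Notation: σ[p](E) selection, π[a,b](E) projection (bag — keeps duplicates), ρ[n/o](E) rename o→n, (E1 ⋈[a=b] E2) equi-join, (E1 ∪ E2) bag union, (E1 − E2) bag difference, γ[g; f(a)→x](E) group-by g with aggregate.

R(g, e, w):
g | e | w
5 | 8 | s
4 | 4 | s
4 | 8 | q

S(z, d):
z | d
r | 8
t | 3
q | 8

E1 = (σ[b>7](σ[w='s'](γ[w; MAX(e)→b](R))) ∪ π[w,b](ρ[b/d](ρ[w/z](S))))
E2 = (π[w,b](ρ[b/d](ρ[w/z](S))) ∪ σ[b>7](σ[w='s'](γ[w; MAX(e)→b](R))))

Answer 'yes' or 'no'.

E1 stepwise |·|:
  R → 3
  γ[w; MAX(e)→b](R) → 2
  σ[w='s'](γ[w; MAX(e)→b](R)) → 1
  σ[b>7](σ[w='s'](γ[w; MAX(e)→b](R))) → 1
  S → 3
  ρ[w/z](S) → 3
  ρ[b/d](ρ[w/z](S)) → 3
  π[w,b](ρ[b/d](ρ[w/z](S))) → 3
  (σ[b>7](σ[w='s'](γ[w; MAX(e)→b](R))) ∪ π[w,b](ρ[b/d](ρ[w/z](S)))) → 4
E2 stepwise |·|:
  S → 3
  ρ[w/z](S) → 3
  ρ[b/d](ρ[w/z](S)) → 3
  π[w,b](ρ[b/d](ρ[w/z](S))) → 3
  R → 3
  γ[w; MAX(e)→b](R) → 2
  σ[w='s'](γ[w; MAX(e)→b](R)) → 1
  σ[b>7](σ[w='s'](γ[w; MAX(e)→b](R))) → 1
  (π[w,b](ρ[b/d](ρ[w/z](S))) ∪ σ[b>7](σ[w='s'](γ[w; MAX(e)→b](R)))) → 4

E1 and E2 produce the same multiset:
w | b
q | 8
r | 8
s | 8
t | 3

yes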